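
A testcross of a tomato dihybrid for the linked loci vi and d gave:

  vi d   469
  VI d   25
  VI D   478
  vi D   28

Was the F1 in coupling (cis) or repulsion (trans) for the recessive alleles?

The two most frequent classes are VI D (478) and vi d (469); these are the parental (non-recombinant) types.
So the F1 carried VI D on one chromosome and vi d on the other — the recessive alleles are on the same chromosome (cis / coupling).

cis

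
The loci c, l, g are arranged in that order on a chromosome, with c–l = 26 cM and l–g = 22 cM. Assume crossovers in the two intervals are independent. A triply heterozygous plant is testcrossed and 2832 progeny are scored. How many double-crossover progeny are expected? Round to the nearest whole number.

162

Map distances give recombination frequencies of 0.260 and 0.220 for the two intervals.
With no interference, expected double-crossover frequency = 0.260 × 0.220 = 0.05720.
Expected number = 0.05720 × 2832 = 161.99 ≈ 162.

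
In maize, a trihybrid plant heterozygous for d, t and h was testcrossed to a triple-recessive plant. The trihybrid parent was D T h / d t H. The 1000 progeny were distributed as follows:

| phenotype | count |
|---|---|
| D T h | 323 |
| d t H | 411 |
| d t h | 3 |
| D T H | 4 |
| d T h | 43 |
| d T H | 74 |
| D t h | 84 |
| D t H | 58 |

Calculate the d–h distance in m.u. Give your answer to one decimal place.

10.8 m.u.

The two rarest classes, D T H and d t h, are the double crossovers. Comparing them with the parentals, only the h allele has switched, so h is the middle locus and the order is t – h – d.
Crossovers in the h–d interval produce the single-crossover classes d T h and D t H (43 + 58 = 101) plus the double crossovers (7).
RF(h–d) = (101 + 7) / 1000 = 108/1000 = 0.1080 → 10.8 m.u.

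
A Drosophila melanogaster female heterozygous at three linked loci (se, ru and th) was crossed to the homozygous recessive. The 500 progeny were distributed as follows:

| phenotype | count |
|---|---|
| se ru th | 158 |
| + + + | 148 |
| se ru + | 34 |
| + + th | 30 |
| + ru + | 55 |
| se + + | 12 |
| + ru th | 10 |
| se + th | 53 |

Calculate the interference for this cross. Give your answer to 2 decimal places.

0.02

The two most frequent reciprocal classes, se ru th and + + +, are the parental types, so the F1 was se ru th / + + +.
The two rarest classes, + ru th and se + +, are the double crossovers. Comparing them with the parentals, only the se allele has switched, so se is the middle locus and the order is th – se – ru.
th–se: (64 + 22)/500 = 0.1720; se–ru: (108 + 22)/500 = 0.2600.
Expected DCO frequency = 0.1720 × 0.2600 ≈ 0.04472; observed = 22/500 ≈ 0.04400.
Coefficient of coincidence = 0.04400/0.04472 ≈ 0.98; interference = 1 − 0.98 = 0.02.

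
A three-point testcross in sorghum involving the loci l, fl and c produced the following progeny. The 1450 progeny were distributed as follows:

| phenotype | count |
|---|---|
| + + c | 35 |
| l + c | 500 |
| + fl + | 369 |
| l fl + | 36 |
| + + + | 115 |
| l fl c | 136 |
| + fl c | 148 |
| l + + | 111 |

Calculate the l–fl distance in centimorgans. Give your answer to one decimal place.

The two most frequent reciprocal classes, l + c and + fl +, are the parental types, so the F1 was l + c / + fl +.
The two rarest classes, + + c and l fl +, are the double crossovers. Comparing them with the parentals, only the l allele has switched, so l is the middle locus and the order is fl – l – c.
Crossovers in the fl–l interval produce the single-crossover classes l fl c and + + + (136 + 115 = 251) plus the double crossovers (71).
RF(fl–l) = (251 + 71) / 1450 = 322/1450 = 0.2221 → 22.2 centimorgans.

22.2 centimorgans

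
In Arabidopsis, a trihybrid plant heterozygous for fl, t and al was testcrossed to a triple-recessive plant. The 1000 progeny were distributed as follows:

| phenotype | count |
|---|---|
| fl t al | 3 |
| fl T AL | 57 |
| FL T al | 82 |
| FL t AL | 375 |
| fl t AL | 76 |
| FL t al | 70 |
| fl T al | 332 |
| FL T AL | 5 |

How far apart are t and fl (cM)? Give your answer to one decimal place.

The two most frequent reciprocal classes, FL t AL and fl T al, are the parental types, so the F1 was FL t AL / fl T al.
The two rarest classes, FL T AL and fl t al, are the double crossovers. Comparing them with the parentals, only the t allele has switched, so t is the middle locus and the order is fl – t – al.
Crossovers in the fl–t interval produce the single-crossover classes fl t AL and FL T al (76 + 82 = 158) plus the double crossovers (8).
RF(fl–t) = (158 + 8) / 1000 = 166/1000 = 0.1660 → 16.6 cM.

16.6 cM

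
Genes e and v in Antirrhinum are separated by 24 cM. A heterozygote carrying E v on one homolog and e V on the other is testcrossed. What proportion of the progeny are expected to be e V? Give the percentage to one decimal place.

38.0%

A map distance of 24 cM corresponds to a recombination frequency of 0.240.
The F1 is E v / e V, so e V is a parental gamete class with expected frequency (1 − r)/2 = 0.760/2 = 0.3800.
That is 0.3800 = 38.0% of the progeny.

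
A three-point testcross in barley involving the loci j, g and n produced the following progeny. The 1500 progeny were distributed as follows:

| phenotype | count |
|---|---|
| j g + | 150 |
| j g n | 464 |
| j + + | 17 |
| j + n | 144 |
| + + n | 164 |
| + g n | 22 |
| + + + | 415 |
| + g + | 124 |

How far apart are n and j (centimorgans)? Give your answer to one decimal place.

23.5 centimorgans

The two most frequent reciprocal classes, j g n and + + +, are the parental types, so the F1 was j g n / + + +.
The two rarest classes, + g n and j + +, are the double crossovers. Comparing them with the parentals, only the j allele has switched, so j is the middle locus and the order is n – j – g.
Crossovers in the n–j interval produce the single-crossover classes j g + and + + n (150 + 164 = 314) plus the double crossovers (39).
RF(n–j) = (314 + 39) / 1500 = 353/1500 = 0.2353 → 23.5 centimorgans.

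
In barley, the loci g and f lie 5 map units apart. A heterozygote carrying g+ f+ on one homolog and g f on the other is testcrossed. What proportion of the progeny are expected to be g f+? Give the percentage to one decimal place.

A map distance of 5 map units corresponds to a recombination frequency of 0.050.
The F1 is g+ f+ / g f, so g f+ is a recombinant gamete class with expected frequency r/2 = 0.050/2 = 0.0250.
That is 0.0250 = 2.5% of the progeny.

2.5%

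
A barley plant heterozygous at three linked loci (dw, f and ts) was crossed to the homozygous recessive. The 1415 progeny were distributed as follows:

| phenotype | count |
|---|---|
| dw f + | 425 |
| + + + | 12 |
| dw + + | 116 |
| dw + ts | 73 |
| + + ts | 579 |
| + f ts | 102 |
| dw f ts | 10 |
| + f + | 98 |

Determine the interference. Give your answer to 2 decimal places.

0.33

The two most frequent reciprocal classes, dw f + and + + ts, are the parental types, so the F1 was dw f + / + + ts.
The two rarest classes, dw f ts and + + +, are the double crossovers. Comparing them with the parentals, only the ts allele has switched, so ts is the middle locus and the order is dw – ts – f.
dw–ts: (171 + 22)/1415 = 0.1364; ts–f: (218 + 22)/1415 = 0.1696.
Expected DCO frequency = 0.1364 × 0.1696 ≈ 0.02313; observed = 22/1415 ≈ 0.01555.
Coefficient of coincidence = 0.01555/0.02313 ≈ 0.67; interference = 1 − 0.67 = 0.33.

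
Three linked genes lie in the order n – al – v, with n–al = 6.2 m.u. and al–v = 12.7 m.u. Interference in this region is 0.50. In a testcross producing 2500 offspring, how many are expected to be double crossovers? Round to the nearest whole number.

10

Map distances give recombination frequencies of 0.062 and 0.127 for the two intervals.
With interference 0.50 (so coincidence = 0.50), expected double-crossover frequency = 0.062 × 0.127 × 0.50 = 0.00394.
Expected number = 0.00394 × 2500 = 9.84 ≈ 10.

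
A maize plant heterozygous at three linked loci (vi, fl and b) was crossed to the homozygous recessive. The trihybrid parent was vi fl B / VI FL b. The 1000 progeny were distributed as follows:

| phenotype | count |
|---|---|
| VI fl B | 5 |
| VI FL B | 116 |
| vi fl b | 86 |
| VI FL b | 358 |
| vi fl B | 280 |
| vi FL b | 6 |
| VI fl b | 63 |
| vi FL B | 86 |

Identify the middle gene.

The two rarest classes, VI fl B and vi FL b, are the double crossovers. Comparing them with the parentals, only the vi allele has switched, so vi is the middle locus and the order is fl – vi – b.

vi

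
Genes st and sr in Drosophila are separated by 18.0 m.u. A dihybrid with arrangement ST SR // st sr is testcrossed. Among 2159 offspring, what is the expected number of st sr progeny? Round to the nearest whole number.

A map distance of 18.0 m.u. corresponds to a recombination frequency of 0.180.
The F1 is ST SR / st sr, so st sr is a parental gamete class with expected frequency (1 − r)/2 = 0.820/2 = 0.4100.
Expected number = 0.4100 × 2159 = 885.19 ≈ 885.

885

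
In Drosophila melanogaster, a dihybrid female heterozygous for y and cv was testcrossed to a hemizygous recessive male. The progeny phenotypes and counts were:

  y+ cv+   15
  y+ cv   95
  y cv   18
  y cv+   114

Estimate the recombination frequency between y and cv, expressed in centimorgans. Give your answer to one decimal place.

13.6 centimorgans

The two most frequent classes, y+ cv (95) and y cv+ (114), are the parental types, so the F1 was y+ cv / y cv+.
The recombinant classes are y+ cv+ and y cv: 15 + 18 = 33.
Recombination frequency = 33/242 = 0.1364 ≈ 13.6%, i.e. 13.6 centimorgans.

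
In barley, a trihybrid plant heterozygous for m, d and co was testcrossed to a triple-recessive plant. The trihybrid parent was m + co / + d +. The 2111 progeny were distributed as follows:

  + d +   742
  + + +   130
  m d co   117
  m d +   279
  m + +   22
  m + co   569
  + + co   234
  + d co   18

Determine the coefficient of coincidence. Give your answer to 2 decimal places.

The two rarest classes, m + + and + d co, are the double crossovers. Comparing them with the parentals, only the co allele has switched, so co is the middle locus and the order is m – co – d.
m–co: (513 + 40)/2111 = 0.2620; co–d: (247 + 40)/2111 = 0.1360.
Expected DCO frequency = 0.2620 × 0.1360 ≈ 0.03563; observed = 40/2111 ≈ 0.01895.
Coefficient of coincidence = 0.01895/0.03563 ≈ 0.53.

0.53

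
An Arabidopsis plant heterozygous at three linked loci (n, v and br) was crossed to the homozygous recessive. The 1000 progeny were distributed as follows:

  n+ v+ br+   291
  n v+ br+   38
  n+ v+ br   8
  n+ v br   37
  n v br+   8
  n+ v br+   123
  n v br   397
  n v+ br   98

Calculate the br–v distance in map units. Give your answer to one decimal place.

The two most frequent reciprocal classes, n v br and n+ v+ br+, are the parental types, so the F1 was n v br / n+ v+ br+.
The two rarest classes, n v br+ and n+ v+ br, are the double crossovers. Comparing them with the parentals, only the br allele has switched, so br is the middle locus and the order is v – br – n.
Crossovers in the v–br interval produce the single-crossover classes n v+ br and n+ v br+ (98 + 123 = 221) plus the double crossovers (16).
RF(v–br) = (221 + 16) / 1000 = 237/1000 = 0.2370 → 23.7 map units.

23.7 map units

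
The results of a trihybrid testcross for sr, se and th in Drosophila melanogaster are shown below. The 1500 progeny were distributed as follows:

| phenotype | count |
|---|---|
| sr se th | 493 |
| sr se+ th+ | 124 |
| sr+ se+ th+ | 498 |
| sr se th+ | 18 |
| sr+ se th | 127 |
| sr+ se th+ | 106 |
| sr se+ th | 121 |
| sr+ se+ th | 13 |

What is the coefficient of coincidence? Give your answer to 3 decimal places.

0.639

The two most frequent reciprocal classes, sr+ se+ th+ and sr se th, are the parental types, so the F1 was sr+ se+ th+ / sr se th.
The two rarest classes, sr+ se+ th and sr se th+, are the double crossovers. Comparing them with the parentals, only the th allele has switched, so th is the middle locus and the order is sr – th – se.
sr–th: (251 + 31)/1500 = 0.1880; th–se: (227 + 31)/1500 = 0.1720.
Expected DCO frequency = 0.1880 × 0.1720 ≈ 0.03234; observed = 31/1500 ≈ 0.02067.
Coefficient of coincidence = 0.02067/0.03234 ≈ 0.639.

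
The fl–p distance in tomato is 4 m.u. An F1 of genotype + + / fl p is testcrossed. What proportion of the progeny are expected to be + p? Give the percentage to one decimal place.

2.0%

A map distance of 4 m.u. corresponds to a recombination frequency of 0.040.
The F1 is + + / fl p, so + p is a recombinant gamete class with expected frequency r/2 = 0.040/2 = 0.0200.
That is 0.0200 = 2.0% of the progeny.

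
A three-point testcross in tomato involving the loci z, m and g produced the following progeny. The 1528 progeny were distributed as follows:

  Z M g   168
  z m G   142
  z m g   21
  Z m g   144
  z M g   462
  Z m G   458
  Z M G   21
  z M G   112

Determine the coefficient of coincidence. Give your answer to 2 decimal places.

The two most frequent reciprocal classes, z M g and Z m G, are the parental types, so the F1 was z M g / Z m G.
The two rarest classes, z m g and Z M G, are the double crossovers. Comparing them with the parentals, only the m allele has switched, so m is the middle locus and the order is g – m – z.
g–m: (256 + 42)/1528 = 0.1950; m–z: (310 + 42)/1528 = 0.2304.
Expected DCO frequency = 0.1950 × 0.2304 ≈ 0.04493; observed = 42/1528 ≈ 0.02749.
Coefficient of coincidence = 0.02749/0.04493 ≈ 0.61.

0.61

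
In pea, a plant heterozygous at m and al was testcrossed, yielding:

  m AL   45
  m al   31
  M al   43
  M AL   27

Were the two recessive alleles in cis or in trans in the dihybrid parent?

The two most frequent classes are M al (43) and m AL (45); these are the parental (non-recombinant) types.
So the F1 carried M al on one chromosome and m AL on the other — the recessive alleles are on opposite chromosomes (trans / repulsion).

trans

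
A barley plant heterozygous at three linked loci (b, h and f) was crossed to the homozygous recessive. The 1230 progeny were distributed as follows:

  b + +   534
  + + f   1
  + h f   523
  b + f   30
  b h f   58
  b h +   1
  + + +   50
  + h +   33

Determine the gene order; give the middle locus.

The two most frequent reciprocal classes, b + + and + h f, are the parental types, so the F1 was b + + / + h f.
The two rarest classes, b h + and + + f, are the double crossovers. Comparing them with the parentals, only the h allele has switched, so h is the middle locus and the order is f – h – b.

h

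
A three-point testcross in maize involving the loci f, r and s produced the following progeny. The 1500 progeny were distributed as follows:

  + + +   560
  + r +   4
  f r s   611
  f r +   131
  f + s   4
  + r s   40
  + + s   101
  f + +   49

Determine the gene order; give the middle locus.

The two most frequent reciprocal classes, + + + and f r s, are the parental types, so the F1 was + + + / f r s.
The two rarest classes, + r + and f + s, are the double crossovers. Comparing them with the parentals, only the r allele has switched, so r is the middle locus and the order is f – r – s.

r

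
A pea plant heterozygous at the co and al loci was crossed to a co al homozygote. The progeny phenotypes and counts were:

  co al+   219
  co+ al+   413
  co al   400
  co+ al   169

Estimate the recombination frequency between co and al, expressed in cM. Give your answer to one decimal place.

32.3 cM

The two most frequent classes, co+ al+ (413) and co al (400), are the parental types, so the F1 was co+ al+ / co al.
The recombinant classes are co+ al and co al+: 169 + 219 = 388.
Recombination frequency = 388/1201 = 0.3231 ≈ 32.3%, i.e. 32.3 cM.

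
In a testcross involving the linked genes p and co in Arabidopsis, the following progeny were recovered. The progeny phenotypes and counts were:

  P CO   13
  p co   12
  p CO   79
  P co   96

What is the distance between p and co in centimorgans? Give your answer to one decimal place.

12.5 centimorgans

The two most frequent classes, P co (96) and p CO (79), are the parental types, so the F1 was P co / p CO.
The recombinant classes are P CO and p co: 13 + 12 = 25.
Recombination frequency = 25/200 = 0.1250 ≈ 12.5%, i.e. 12.5 centimorgans.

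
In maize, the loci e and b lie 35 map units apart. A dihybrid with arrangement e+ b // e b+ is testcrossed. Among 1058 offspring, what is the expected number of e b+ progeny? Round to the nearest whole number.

344

A map distance of 35 map units corresponds to a recombination frequency of 0.350.
The F1 is e+ b / e b+, so e b+ is a parental gamete class with expected frequency (1 − r)/2 = 0.650/2 = 0.3250.
Expected number = 0.3250 × 1058 = 343.85 ≈ 344.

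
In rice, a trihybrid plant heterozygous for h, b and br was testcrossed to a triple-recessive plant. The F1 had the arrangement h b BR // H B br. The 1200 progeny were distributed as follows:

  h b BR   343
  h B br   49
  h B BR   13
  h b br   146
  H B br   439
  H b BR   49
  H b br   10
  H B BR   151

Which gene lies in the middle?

The two rarest classes, h B BR and H b br, are the double crossovers. Comparing them with the parentals, only the b allele has switched, so b is the middle locus and the order is br – b – h.

b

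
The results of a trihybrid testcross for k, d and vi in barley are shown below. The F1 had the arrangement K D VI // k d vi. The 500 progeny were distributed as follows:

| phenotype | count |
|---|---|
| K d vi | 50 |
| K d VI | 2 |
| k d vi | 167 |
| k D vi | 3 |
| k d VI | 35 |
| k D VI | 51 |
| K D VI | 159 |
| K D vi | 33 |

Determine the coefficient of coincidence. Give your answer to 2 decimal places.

0.32

The two rarest classes, K d VI and k D vi, are the double crossovers. Comparing them with the parentals, only the d allele has switched, so d is the middle locus and the order is k – d – vi.
k–d: (101 + 5)/500 = 0.2120; d–vi: (68 + 5)/500 = 0.1460.
Expected DCO frequency = 0.2120 × 0.1460 ≈ 0.03095; observed = 5/500 ≈ 0.01000.
Coefficient of coincidence = 0.01000/0.03095 ≈ 0.32.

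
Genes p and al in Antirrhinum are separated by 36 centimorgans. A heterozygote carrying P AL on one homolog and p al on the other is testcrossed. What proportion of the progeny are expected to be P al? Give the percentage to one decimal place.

18.0%

A map distance of 36 centimorgans corresponds to a recombination frequency of 0.360.
The F1 is P AL / p al, so P al is a recombinant gamete class with expected frequency r/2 = 0.360/2 = 0.1800.
That is 0.1800 = 18.0% of the progeny.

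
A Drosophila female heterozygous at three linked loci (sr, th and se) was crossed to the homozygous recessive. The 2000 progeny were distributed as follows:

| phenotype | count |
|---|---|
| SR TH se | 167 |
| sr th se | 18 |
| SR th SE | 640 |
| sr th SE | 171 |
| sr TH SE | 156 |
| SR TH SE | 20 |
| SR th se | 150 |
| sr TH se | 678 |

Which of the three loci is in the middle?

th

The two most frequent reciprocal classes, SR th SE and sr TH se, are the parental types, so the F1 was SR th SE / sr TH se.
The two rarest classes, SR TH SE and sr th se, are the double crossovers. Comparing them with the parentals, only the th allele has switched, so th is the middle locus and the order is sr – th – se.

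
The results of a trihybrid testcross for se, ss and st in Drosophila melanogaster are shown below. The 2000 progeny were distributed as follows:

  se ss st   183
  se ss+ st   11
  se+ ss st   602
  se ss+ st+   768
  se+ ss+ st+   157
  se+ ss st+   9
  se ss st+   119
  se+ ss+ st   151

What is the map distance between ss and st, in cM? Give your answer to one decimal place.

14.5 cM

The two most frequent reciprocal classes, se+ ss st and se ss+ st+, are the parental types, so the F1 was se+ ss st / se ss+ st+.
The two rarest classes, se+ ss st+ and se ss+ st, are the double crossovers. Comparing them with the parentals, only the st allele has switched, so st is the middle locus and the order is ss – st – se.
Crossovers in the ss–st interval produce the single-crossover classes se+ ss+ st and se ss st+ (151 + 119 = 270) plus the double crossovers (20).
RF(ss–st) = (270 + 20) / 2000 = 290/2000 = 0.1450 → 14.5 cM.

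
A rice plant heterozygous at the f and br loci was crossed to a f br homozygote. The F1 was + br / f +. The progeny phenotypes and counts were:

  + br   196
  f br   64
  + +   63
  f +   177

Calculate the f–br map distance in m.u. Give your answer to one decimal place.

The recombinant classes are + + and f br: 63 + 64 = 127.
Recombination frequency = 127/500 = 0.2540 ≈ 25.4%, i.e. 25.4 m.u.

25.4 m.u.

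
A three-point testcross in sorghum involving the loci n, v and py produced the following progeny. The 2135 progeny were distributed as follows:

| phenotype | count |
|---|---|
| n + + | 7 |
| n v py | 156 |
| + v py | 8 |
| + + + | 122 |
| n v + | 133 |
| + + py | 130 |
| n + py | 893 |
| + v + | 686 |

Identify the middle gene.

py

The two most frequent reciprocal classes, n + py and + v +, are the parental types, so the F1 was n + py / + v +.
The two rarest classes, n + + and + v py, are the double crossovers. Comparing them with the parentals, only the py allele has switched, so py is the middle locus and the order is n – py – v.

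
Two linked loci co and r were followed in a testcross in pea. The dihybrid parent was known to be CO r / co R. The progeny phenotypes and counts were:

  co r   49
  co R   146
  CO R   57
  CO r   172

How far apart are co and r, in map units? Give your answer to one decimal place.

25.0 map units

The recombinant classes are CO R and co r: 57 + 49 = 106.
Recombination frequency = 106/424 = 0.2500 ≈ 25.0%, i.e. 25.0 map units.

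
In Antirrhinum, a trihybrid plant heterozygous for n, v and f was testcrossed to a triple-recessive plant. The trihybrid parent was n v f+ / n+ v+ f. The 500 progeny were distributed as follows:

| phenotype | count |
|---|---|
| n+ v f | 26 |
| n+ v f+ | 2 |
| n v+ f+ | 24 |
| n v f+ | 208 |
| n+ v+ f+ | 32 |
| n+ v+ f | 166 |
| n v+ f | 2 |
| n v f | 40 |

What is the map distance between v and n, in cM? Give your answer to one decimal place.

The two rarest classes, n+ v f+ and n v+ f, are the double crossovers. Comparing them with the parentals, only the n allele has switched, so n is the middle locus and the order is f – n – v.
Crossovers in the n–v interval produce the single-crossover classes n v+ f+ and n+ v f (24 + 26 = 50) plus the double crossovers (4).
RF(n–v) = (50 + 4) / 500 = 54/500 = 0.1080 → 10.8 cM.

10.8 cM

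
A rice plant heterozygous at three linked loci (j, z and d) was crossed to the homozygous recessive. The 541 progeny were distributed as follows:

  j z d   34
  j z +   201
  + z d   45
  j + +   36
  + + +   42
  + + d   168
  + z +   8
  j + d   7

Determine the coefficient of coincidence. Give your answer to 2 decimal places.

0.93

The two most frequent reciprocal classes, + + d and j z +, are the parental types, so the F1 was + + d / j z +.
The two rarest classes, j + d and + z +, are the double crossovers. Comparing them with the parentals, only the j allele has switched, so j is the middle locus and the order is d – j – z.
d–j: (76 + 15)/541 = 0.1682; j–z: (81 + 15)/541 = 0.1774.
Expected DCO frequency = 0.1682 × 0.1774 ≈ 0.02984; observed = 15/541 ≈ 0.02773.
Coefficient of coincidence = 0.02773/0.02984 ≈ 0.93.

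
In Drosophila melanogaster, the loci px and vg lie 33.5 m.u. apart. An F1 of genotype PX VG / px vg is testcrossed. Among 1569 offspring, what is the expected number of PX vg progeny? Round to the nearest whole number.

A map distance of 33.5 m.u. corresponds to a recombination frequency of 0.335.
The F1 is PX VG / px vg, so PX vg is a recombinant gamete class with expected frequency r/2 = 0.335/2 = 0.1675.
Expected number = 0.1675 × 1569 = 262.81 ≈ 263.

263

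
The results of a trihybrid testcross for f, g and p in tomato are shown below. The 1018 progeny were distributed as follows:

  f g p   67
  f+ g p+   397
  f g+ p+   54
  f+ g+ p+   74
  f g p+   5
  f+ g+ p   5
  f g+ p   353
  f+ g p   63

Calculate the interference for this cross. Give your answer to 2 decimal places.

0.47

The two most frequent reciprocal classes, f+ g p+ and f g+ p, are the parental types, so the F1 was f+ g p+ / f g+ p.
The two rarest classes, f g p+ and f+ g+ p, are the double crossovers. Comparing them with the parentals, only the f allele has switched, so f is the middle locus and the order is g – f – p.
g–f: (141 + 10)/1018 = 0.1483; f–p: (117 + 10)/1018 = 0.1248.
Expected DCO frequency = 0.1483 × 0.1248 ≈ 0.01851; observed = 10/1018 ≈ 0.00982.
Coefficient of coincidence = 0.00982/0.01851 ≈ 0.53; interference = 1 − 0.53 = 0.47.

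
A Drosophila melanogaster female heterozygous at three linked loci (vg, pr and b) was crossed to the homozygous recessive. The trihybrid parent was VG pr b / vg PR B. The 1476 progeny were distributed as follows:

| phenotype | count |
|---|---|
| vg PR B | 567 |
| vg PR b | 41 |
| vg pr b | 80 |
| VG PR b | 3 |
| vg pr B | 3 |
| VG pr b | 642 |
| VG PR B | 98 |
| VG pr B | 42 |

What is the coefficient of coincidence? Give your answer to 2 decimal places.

The two rarest classes, VG PR b and vg pr B, are the double crossovers. Comparing them with the parentals, only the pr allele has switched, so pr is the middle locus and the order is b – pr – vg.
b–pr: (83 + 6)/1476 = 0.0603; pr–vg: (178 + 6)/1476 = 0.1247.
Expected DCO frequency = 0.0603 × 0.1247 ≈ 0.00752; observed = 6/1476 ≈ 0.00407.
Coefficient of coincidence = 0.00407/0.00752 ≈ 0.54.

0.54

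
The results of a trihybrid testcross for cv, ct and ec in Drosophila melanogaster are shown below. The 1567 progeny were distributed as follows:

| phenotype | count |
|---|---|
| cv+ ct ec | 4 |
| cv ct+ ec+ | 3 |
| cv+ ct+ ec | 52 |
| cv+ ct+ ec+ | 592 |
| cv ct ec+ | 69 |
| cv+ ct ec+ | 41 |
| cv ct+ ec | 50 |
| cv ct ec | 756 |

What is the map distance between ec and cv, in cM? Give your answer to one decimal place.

8.2 cM

The two most frequent reciprocal classes, cv+ ct+ ec+ and cv ct ec, are the parental types, so the F1 was cv+ ct+ ec+ / cv ct ec.
The two rarest classes, cv ct+ ec+ and cv+ ct ec, are the double crossovers. Comparing them with the parentals, only the cv allele has switched, so cv is the middle locus and the order is ec – cv – ct.
Crossovers in the ec–cv interval produce the single-crossover classes cv+ ct+ ec and cv ct ec+ (52 + 69 = 121) plus the double crossovers (7).
RF(ec–cv) = (121 + 7) / 1567 = 128/1567 = 0.0817 → 8.2 cM.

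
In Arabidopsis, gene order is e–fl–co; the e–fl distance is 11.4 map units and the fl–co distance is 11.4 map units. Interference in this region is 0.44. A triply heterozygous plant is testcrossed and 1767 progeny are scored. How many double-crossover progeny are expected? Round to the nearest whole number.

13

Map distances give recombination frequencies of 0.114 and 0.114 for the two intervals.
With interference 0.44 (so coincidence = 0.56), expected double-crossover frequency = 0.114 × 0.114 × 0.56 = 0.00728.
Expected number = 0.00728 × 1767 = 12.86 ≈ 13.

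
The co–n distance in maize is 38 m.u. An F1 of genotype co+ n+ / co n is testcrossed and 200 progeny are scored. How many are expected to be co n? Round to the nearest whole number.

62

A map distance of 38 m.u. corresponds to a recombination frequency of 0.380.
The F1 is co+ n+ / co n, so co n is a parental gamete class with expected frequency (1 − r)/2 = 0.620/2 = 0.3100.
Expected number = 0.3100 × 200 = 62.00 ≈ 62.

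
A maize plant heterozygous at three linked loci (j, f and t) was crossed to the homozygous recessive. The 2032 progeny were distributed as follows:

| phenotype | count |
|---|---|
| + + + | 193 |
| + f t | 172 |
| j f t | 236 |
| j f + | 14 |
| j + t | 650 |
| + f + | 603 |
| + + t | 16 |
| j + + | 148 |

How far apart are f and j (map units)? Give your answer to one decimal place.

22.6 map units

The two most frequent reciprocal classes, + f + and j + t, are the parental types, so the F1 was + f + / j + t.
The two rarest classes, j f + and + + t, are the double crossovers. Comparing them with the parentals, only the j allele has switched, so j is the middle locus and the order is t – j – f.
Crossovers in the j–f interval produce the single-crossover classes + + + and j f t (193 + 236 = 429) plus the double crossovers (30).
RF(j–f) = (429 + 30) / 2032 = 459/2032 = 0.2259 → 22.6 map units.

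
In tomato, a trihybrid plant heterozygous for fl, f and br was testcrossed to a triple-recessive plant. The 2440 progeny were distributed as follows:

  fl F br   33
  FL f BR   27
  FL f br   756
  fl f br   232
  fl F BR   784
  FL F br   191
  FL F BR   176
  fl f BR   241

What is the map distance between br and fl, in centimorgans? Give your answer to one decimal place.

19.2 centimorgans

The two most frequent reciprocal classes, FL f br and fl F BR, are the parental types, so the F1 was FL f br / fl F BR.
The two rarest classes, FL f BR and fl F br, are the double crossovers. Comparing them with the parentals, only the br allele has switched, so br is the middle locus and the order is fl – br – f.
Crossovers in the fl–br interval produce the single-crossover classes fl f br and FL F BR (232 + 176 = 408) plus the double crossovers (60).
RF(fl–br) = (408 + 60) / 2440 = 468/2440 = 0.1918 → 19.2 centimorgans.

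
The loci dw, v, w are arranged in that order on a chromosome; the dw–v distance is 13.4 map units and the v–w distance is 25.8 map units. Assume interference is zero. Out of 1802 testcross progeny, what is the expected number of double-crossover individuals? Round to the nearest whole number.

62

Map distances give recombination frequencies of 0.134 and 0.258 for the two intervals.
With no interference, expected double-crossover frequency = 0.134 × 0.258 = 0.03457.
Expected number = 0.03457 × 1802 = 62.30 ≈ 62.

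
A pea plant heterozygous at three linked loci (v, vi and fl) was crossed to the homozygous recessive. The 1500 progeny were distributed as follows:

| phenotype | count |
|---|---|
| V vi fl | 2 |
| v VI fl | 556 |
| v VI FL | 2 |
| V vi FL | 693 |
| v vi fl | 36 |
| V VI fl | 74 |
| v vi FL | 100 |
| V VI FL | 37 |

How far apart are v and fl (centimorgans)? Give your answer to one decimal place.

The two most frequent reciprocal classes, V vi FL and v VI fl, are the parental types, so the F1 was V vi FL / v VI fl.
The two rarest classes, V vi fl and v VI FL, are the double crossovers. Comparing them with the parentals, only the fl allele has switched, so fl is the middle locus and the order is v – fl – vi.
Crossovers in the v–fl interval produce the single-crossover classes v vi FL and V VI fl (100 + 74 = 174) plus the double crossovers (4).
RF(v–fl) = (174 + 4) / 1500 = 178/1500 = 0.1187 → 11.9 centimorgans.

11.9 centimorgans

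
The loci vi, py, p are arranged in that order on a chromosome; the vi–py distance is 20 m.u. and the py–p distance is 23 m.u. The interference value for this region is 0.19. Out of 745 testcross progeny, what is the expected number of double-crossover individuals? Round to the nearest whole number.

28

Map distances give recombination frequencies of 0.200 and 0.230 for the two intervals.
With interference 0.19 (so coincidence = 0.81), expected double-crossover frequency = 0.200 × 0.230 × 0.81 = 0.03726.
Expected number = 0.03726 × 745 = 27.76 ≈ 28.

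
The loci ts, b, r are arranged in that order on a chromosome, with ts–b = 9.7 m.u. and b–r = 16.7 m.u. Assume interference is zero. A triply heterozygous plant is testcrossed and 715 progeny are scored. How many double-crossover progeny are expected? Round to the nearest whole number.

Map distances give recombination frequencies of 0.097 and 0.167 for the two intervals.
With no interference, expected double-crossover frequency = 0.097 × 0.167 = 0.01620.
Expected number = 0.01620 × 715 = 11.58 ≈ 12.

12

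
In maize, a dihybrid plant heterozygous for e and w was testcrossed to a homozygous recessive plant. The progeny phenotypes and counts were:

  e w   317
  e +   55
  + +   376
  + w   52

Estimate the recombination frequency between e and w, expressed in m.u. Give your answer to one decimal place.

The two most frequent classes, + + (376) and e w (317), are the parental types, so the F1 was + + / e w.
The recombinant classes are + w and e +: 52 + 55 = 107.
Recombination frequency = 107/800 = 0.1338 ≈ 13.4%, i.e. 13.4 m.u.

13.4 m.u.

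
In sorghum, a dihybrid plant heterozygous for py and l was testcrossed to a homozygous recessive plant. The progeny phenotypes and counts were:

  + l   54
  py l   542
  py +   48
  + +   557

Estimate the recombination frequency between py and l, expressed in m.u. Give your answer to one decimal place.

8.5 m.u.

The two most frequent classes, + + (557) and py l (542), are the parental types, so the F1 was + + / py l.
The recombinant classes are + l and py +: 54 + 48 = 102.
Recombination frequency = 102/1201 = 0.0849 ≈ 8.5%, i.e. 8.5 m.u.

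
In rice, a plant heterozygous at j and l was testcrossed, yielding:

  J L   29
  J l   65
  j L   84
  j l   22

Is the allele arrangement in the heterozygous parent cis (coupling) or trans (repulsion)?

The two most frequent classes are J l (65) and j L (84); these are the parental (non-recombinant) types.
So the F1 carried J l on one chromosome and j L on the other — the recessive alleles are on opposite chromosomes (trans / repulsion).

trans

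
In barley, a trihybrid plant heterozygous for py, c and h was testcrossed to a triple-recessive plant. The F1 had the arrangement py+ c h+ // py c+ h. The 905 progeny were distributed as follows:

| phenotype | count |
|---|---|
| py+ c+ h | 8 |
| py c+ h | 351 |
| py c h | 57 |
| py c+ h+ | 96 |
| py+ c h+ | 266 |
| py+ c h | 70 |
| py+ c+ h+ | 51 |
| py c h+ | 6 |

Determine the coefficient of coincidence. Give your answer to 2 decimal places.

0.58

The two rarest classes, py c h+ and py+ c+ h, are the double crossovers. Comparing them with the parentals, only the py allele has switched, so py is the middle locus and the order is h – py – c.
h–py: (166 + 14)/905 = 0.1989; py–c: (108 + 14)/905 = 0.1348.
Expected DCO frequency = 0.1989 × 0.1348 ≈ 0.02681; observed = 14/905 ≈ 0.01547.
Coefficient of coincidence = 0.01547/0.02681 ≈ 0.58.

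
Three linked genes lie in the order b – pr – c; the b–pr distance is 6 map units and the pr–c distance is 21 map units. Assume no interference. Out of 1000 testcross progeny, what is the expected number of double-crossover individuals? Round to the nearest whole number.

Map distances give recombination frequencies of 0.060 and 0.210 for the two intervals.
With no interference, expected double-crossover frequency = 0.060 × 0.210 = 0.01260.
Expected number = 0.01260 × 1000 = 12.60 ≈ 13.

13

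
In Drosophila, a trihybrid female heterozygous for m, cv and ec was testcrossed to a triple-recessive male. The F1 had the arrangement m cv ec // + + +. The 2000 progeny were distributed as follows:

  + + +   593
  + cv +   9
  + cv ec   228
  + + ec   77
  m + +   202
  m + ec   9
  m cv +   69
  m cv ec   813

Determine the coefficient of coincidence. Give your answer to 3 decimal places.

0.490

The two rarest classes, m + ec and + cv +, are the double crossovers. Comparing them with the parentals, only the cv allele has switched, so cv is the middle locus and the order is m – cv – ec.
m–cv: (430 + 18)/2000 = 0.2240; cv–ec: (146 + 18)/2000 = 0.0820.
Expected DCO frequency = 0.2240 × 0.0820 ≈ 0.01837; observed = 18/2000 ≈ 0.00900.
Coefficient of coincidence = 0.00900/0.01837 ≈ 0.490.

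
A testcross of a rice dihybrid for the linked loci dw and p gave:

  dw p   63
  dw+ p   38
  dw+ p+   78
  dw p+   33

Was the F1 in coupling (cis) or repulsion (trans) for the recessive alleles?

cis

The two most frequent classes are dw+ p+ (78) and dw p (63); these are the parental (non-recombinant) types.
So the F1 carried dw+ p+ on one chromosome and dw p on the other — the recessive alleles are on the same chromosome (cis / coupling).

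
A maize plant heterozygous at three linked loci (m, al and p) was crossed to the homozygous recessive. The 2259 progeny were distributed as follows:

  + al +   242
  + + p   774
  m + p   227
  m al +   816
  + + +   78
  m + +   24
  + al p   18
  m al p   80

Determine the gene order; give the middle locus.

al

The two most frequent reciprocal classes, m al + and + + p, are the parental types, so the F1 was m al + / + + p.
The two rarest classes, m + + and + al p, are the double crossovers. Comparing them with the parentals, only the al allele has switched, so al is the middle locus and the order is m – al – p.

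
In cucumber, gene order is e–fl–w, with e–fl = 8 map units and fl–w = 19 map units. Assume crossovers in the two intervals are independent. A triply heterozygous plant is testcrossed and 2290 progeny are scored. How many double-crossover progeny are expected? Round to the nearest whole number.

35

Map distances give recombination frequencies of 0.080 and 0.190 for the two intervals.
With no interference, expected double-crossover frequency = 0.080 × 0.190 = 0.01520.
Expected number = 0.01520 × 2290 = 34.81 ≈ 35.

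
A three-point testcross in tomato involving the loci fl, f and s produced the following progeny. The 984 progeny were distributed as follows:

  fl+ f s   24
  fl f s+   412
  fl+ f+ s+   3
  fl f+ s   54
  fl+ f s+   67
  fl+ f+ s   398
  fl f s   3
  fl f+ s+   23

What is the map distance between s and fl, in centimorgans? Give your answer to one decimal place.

12.9 centimorgans

The two most frequent reciprocal classes, fl f s+ and fl+ f+ s, are the parental types, so the F1 was fl f s+ / fl+ f+ s.
The two rarest classes, fl f s and fl+ f+ s+, are the double crossovers. Comparing them with the parentals, only the s allele has switched, so s is the middle locus and the order is f – s – fl.
Crossovers in the s–fl interval produce the single-crossover classes fl+ f s+ and fl f+ s (67 + 54 = 121) plus the double crossovers (6).
RF(s–fl) = (121 + 6) / 984 = 127/984 = 0.1291 → 12.9 centimorgans.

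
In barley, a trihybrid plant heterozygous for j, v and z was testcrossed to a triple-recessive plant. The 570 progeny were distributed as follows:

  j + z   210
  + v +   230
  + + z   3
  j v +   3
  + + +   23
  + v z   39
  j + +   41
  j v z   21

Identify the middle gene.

j

The two most frequent reciprocal classes, j + z and + v +, are the parental types, so the F1 was j + z / + v +.
The two rarest classes, + + z and j v +, are the double crossovers. Comparing them with the parentals, only the j allele has switched, so j is the middle locus and the order is v – j – z.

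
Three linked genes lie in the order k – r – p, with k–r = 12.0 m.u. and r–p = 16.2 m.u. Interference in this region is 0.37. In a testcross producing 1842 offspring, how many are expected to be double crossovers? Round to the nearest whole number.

23

Map distances give recombination frequencies of 0.120 and 0.162 for the two intervals.
With interference 0.37 (so coincidence = 0.63), expected double-crossover frequency = 0.120 × 0.162 × 0.63 = 0.01225.
Expected number = 0.01225 × 1842 = 22.56 ≈ 23.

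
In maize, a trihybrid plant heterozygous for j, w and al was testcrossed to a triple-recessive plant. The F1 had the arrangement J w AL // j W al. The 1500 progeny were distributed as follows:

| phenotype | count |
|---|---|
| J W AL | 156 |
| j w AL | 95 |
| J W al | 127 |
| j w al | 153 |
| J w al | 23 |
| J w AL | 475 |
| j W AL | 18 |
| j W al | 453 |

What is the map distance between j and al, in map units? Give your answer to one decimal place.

The two rarest classes, J w al and j W AL, are the double crossovers. Comparing them with the parentals, only the al allele has switched, so al is the middle locus and the order is j – al – w.
Crossovers in the j–al interval produce the single-crossover classes j w AL and J W al (95 + 127 = 222) plus the double crossovers (41).
RF(j–al) = (222 + 41) / 1500 = 263/1500 = 0.1753 → 17.5 map units.

17.5 map units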